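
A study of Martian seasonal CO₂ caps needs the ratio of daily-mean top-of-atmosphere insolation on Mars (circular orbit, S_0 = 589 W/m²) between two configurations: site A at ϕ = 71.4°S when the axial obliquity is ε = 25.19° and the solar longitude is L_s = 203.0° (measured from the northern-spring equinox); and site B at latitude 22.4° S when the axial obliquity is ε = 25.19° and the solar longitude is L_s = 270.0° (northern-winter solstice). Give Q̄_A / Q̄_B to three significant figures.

Q̄_A / Q̄_B ≈ 0.544

— Configuration A (ϕ=-71.4°):
Solar declination: sin δ = sin ε · sin L_s = sin 25.19° × sin 203.0° = -0.16630, so δ = -9.573°.
cos h₀ = −tan(-71.4°) tan(-9.573°) = -0.5011, h₀ = 2.0957 rad.
Bracket: h₀ sin ϕ sin δ + cos ϕ cos δ sin h₀ = 2.0957×-0.94777×-0.16630 + 0.31896×0.98607×0.86537 = 0.330312 + 0.272173 = 0.602485.
Q̄ = (S_0/π) × [bracket] = (589/π) × 0.602485 = 112.96 W/m².
— Configuration B (ϕ=-22.4°):
Solar declination: sin δ = sin ε · sin L_s = sin 25.19° × sin 270.0° = -0.42562, so δ = -25.190°.
cos h₀ = −tan(-22.4°) tan(-25.190°) = -0.1939, h₀ = 1.7659 rad.
Bracket: h₀ sin ϕ sin δ + cos ϕ cos δ sin h₀ = 1.7659×-0.38107×-0.42562 + 0.92455×0.90490×0.98103 = 0.286413 + 0.820755 = 1.107168.
Q̄ = (S_0/π) × [bracket] = (589/π) × 1.107168 = 207.58 W/m².
Ratio Q̄_A / Q̄_B = 112.96 / 207.58 = 0.5442.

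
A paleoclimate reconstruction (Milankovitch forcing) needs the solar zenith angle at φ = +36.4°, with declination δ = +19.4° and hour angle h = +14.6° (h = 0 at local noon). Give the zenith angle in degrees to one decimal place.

cos θ_z = sin φ sin δ + cos φ cos δ cos h = 0.197111 + 0.734679 = 0.931790.
θ_z = arccos(0.931790) = 21.3°.

θ_z = 21.3°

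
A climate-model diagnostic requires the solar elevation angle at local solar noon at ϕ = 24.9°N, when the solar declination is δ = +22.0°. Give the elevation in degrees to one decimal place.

At local noon the hour angle is zero, so the zenith angle equals |ϕ − δ| = |+24.9° − (+22.000°)| = 2.900°.
Elevation = 90° − 2.900° = 87.1°.

87.1°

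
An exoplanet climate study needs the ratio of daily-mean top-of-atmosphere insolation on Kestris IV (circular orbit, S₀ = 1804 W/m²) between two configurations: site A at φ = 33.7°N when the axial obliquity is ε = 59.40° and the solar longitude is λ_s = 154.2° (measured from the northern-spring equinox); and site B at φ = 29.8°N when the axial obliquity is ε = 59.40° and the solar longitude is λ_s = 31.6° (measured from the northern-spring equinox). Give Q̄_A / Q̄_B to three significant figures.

— Configuration A (φ=+33.7°):
Solar declination: sin δ = sin ε · sin λ_s = sin 59.40° × sin 154.2° = 0.37462, so δ = +22.001°.
cos H₀ = −tan(+33.7°) tan(+22.001°) = -0.2695, H₀ = 1.8436 rad.
Bracket: H₀ sin φ sin δ + cos φ cos δ sin H₀ = 1.8436×0.55484×0.37462 + 0.83195×0.92718×0.96301 = 0.383200 + 0.742835 = 1.126035.
Q̄ = (S₀/π) × [bracket] = (1804/π) × 1.126035 = 646.60 W/m².
— Configuration B (φ=+29.8°):
Solar declination: sin δ = sin ε · sin λ_s = sin 59.40° × sin 31.6° = 0.45102, so δ = +26.809°.
cos H₀ = −tan(+29.8°) tan(+26.809°) = -0.2894, H₀ = 1.8644 rad.
Bracket: H₀ sin φ sin δ + cos φ cos δ sin H₀ = 1.8644×0.49697×0.45102 + 0.86777×0.89252×0.95721 = 0.417893 + 0.741361 = 1.159254.
Q̄ = (S₀/π) × [bracket] = (1804/π) × 1.159254 = 665.68 W/m².
Ratio Q̄_A / Q̄_B = 646.60 / 665.68 = 0.9713.

Q̄_A / Q̄_B ≈ 0.971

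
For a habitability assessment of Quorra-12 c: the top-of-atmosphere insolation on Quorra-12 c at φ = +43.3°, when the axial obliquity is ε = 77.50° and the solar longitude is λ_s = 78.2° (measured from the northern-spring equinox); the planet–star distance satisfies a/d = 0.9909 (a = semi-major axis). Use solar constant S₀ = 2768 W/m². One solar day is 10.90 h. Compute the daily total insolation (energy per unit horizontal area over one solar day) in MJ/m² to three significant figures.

69.9 MJ/m²

Solar declination: sin δ = sin ε · sin λ_s = sin 77.50° × sin 78.2° = 0.95566, so δ = +72.875°.
cos H₀ = −tan(+43.3°) tan(+72.875°) = -3.0584 ≤ −1 ⇒ polar day, H₀ = π.
Bracket: H₀ sin φ sin δ + cos φ cos δ sin H₀ = 3.1416×0.68582×0.95566 + 0.72777×0.29446×0.00000 = 2.059038 + 0.000000 = 2.059038.
Inverse-square distance factor (a/d)² = 0.9909² = 0.981883.
Q̄ = (S₀/π) × 0.981883 × [bracket] = (2768/π) × 0.981883 × 2.059038 = 1781.3 W/m².
Daily total = Q̄ × 10.90 h × 3600 s/h = 1781.3 × 10.90 × 3600 / 10⁶ = 69.90 MJ/m².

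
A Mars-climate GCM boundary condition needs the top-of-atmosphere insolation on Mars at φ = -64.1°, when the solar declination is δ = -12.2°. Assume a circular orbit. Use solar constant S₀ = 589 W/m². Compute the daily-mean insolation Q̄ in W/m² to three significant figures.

Q̄ ≈ 144 W/m²

cos H₀ = −tan(-64.1°) tan(-12.200°) = -0.4453, H₀ = 2.0323 rad.
Bracket: H₀ sin φ sin δ + cos φ cos δ sin H₀ = 2.0323×-0.89956×-0.21132 + 0.43680×0.97742×0.89540 = 0.386330 + 0.382279 = 0.768609.
Q̄ = (S₀/π) × [bracket] = (589/π) × 0.768609 = 144.1 W/m².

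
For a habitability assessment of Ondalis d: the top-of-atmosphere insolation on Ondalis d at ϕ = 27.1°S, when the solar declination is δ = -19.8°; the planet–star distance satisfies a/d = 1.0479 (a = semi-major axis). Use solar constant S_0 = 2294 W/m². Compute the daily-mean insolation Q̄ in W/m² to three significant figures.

cos h₀ = −tan(-27.1°) tan(-19.800°) = -0.1842, h₀ = 1.7561 rad.
Bracket: h₀ sin ϕ sin δ + cos ϕ cos δ sin h₀ = 1.7561×-0.45554×-0.33874 + 0.89021×0.94088×0.98288 = 0.270983 + 0.823241 = 1.094224.
Inverse-square distance factor (a/d)² = 1.0479² = 1.098094.
Q̄ = (S_0/π) × 1.098094 × [bracket] = (2294/π) × 1.098094 × 1.094224 = 877.4 W/m².

Q̄ ≈ 877 W/m²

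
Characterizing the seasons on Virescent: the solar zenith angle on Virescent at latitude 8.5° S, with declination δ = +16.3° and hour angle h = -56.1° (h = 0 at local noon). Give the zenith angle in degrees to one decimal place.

cos θ_z = sin φ sin δ + cos φ cos δ cos h = -0.041485 + 0.529447 = 0.487962.
θ_z = arccos(0.487962) = 60.8°.

θ_z = 60.8°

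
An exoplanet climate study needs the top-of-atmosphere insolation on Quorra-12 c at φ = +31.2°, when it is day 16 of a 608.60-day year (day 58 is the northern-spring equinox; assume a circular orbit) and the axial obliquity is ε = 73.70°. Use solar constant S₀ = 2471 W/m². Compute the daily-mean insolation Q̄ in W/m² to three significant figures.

Q̄ ≈ 380 W/m²

Solar longitude: λ_s = 360° × (16 − 58)/608.60 = -24.844°, i.e. -24.844° + 360° = 335.156°.
sin δ = sin 73.70° × sin 335.156° = -0.40326, so δ = -23.782°.
cos H₀ = −tan(+31.2°) tan(-23.782°) = 0.2669, H₀ = 1.3006 rad.
Bracket: H₀ sin φ sin δ + cos φ cos δ sin H₀ = 1.3006×0.51803×-0.40326 + 0.85536×0.91509×0.96373 = -0.271696 + 0.754342 = 0.482646.
Q̄ = (S₀/π) × [bracket] = (2471/π) × 0.482646 = 379.6 W/m².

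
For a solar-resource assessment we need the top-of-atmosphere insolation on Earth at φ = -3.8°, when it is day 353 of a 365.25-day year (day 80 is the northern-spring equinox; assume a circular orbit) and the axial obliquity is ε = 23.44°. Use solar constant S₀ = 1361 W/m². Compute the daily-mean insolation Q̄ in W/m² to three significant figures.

Solar longitude: λ_s = 360° × (353 − 80)/365.25 = 269.076°.
sin δ = sin 23.44° × sin 269.076° = -0.39774, so δ = -23.437°.
cos H₀ = −tan(-3.8°) tan(-23.437°) = -0.0288, H₀ = 1.5996 rad.
Bracket: H₀ sin φ sin δ + cos φ cos δ sin H₀ = 1.5996×-0.06627×-0.39774 + 0.99780×0.91750×0.99959 = 0.042163 + 0.915106 = 0.957269.
Q̄ = (S₀/π) × [bracket] = (1361/π) × 0.957269 = 414.7 W/m².

Q̄ ≈ 415 W/m²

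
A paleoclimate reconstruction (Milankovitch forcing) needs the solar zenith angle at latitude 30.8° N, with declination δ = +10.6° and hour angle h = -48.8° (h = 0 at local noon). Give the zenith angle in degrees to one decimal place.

cos θ_z = sin ϕ sin δ + cos ϕ cos δ cos h = 0.094191 + 0.556133 = 0.650324.
θ_z = arccos(0.650324) = 49.4°.

θ_z = 49.4°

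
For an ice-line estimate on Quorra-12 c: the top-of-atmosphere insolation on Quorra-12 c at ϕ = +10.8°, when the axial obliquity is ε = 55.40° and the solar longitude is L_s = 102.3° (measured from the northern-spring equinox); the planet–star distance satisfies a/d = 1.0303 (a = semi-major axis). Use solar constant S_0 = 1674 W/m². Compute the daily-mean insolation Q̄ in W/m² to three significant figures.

Solar declination: sin δ = sin ε · sin L_s = sin 55.40° × sin 102.3° = 0.80424, so δ = +53.537°.
cos h₀ = −tan(+10.8°) tan(+53.537°) = -0.2581, h₀ = 1.8319 rad.
Bracket: h₀ sin ϕ sin δ + cos ϕ cos δ sin h₀ = 1.8319×0.18738×0.80424 + 0.98229×0.59430×0.96611 = 0.276065 + 0.563991 = 0.840056.
Inverse-square distance factor (a/d)² = 1.0303² = 1.061518.
Q̄ = (S_0/π) × 1.061518 × [bracket] = (1674/π) × 1.061518 × 0.840056 = 475.2 W/m².

Q̄ ≈ 475 W/m²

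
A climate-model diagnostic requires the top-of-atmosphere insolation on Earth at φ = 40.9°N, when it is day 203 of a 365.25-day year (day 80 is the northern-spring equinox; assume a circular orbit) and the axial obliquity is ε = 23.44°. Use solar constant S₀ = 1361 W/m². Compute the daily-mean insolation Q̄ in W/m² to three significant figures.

Q̄ ≈ 475 W/m²

Solar longitude: λ_s = 360° × (203 − 80)/365.25 = 121.232°.
sin δ = sin 23.44° × sin 121.232° = 0.34014, so δ = +19.885°.
cos H₀ = −tan(+40.9°) tan(+19.885°) = -0.3133, H₀ = 1.8895 rad.
Bracket: H₀ sin φ sin δ + cos φ cos δ sin H₀ = 1.8895×0.65474×0.34014 + 0.75585×0.94038×0.94965 = 0.420798 + 0.674998 = 1.095796.
Q̄ = (S₀/π) × [bracket] = (1361/π) × 1.095796 = 474.7 W/m².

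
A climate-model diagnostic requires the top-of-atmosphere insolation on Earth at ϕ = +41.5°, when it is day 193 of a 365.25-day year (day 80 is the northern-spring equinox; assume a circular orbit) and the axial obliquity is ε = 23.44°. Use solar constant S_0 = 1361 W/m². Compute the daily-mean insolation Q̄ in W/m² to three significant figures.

Solar longitude: L_s = 360° × (193 − 80)/365.25 = 111.376°.
sin δ = sin 23.44° × sin 111.376° = 0.37042, so δ = +21.742°.
cos h₀ = −tan(+41.5°) tan(+21.742°) = -0.3528, h₀ = 1.9314 rad.
Bracket: h₀ sin ϕ sin δ + cos ϕ cos δ sin h₀ = 1.9314×0.66262×0.37042 + 0.74896×0.92886×0.93569 = 0.474058 + 0.650940 = 1.124998.
Q̄ = (S_0/π) × [bracket] = (1361/π) × 1.124998 = 487.4 W/m².

Q̄ ≈ 487 W/m²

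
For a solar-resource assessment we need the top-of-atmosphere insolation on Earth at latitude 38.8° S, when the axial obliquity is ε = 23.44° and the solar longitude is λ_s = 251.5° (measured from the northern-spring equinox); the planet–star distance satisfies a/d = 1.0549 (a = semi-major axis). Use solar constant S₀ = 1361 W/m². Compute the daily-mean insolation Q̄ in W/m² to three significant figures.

Solar declination: sin δ = sin ε · sin λ_s = sin 23.44° × sin 251.5° = -0.37723, so δ = -22.162°.
cos H₀ = −tan(-38.8°) tan(-22.162°) = -0.3275, H₀ = 1.9045 rad.
Bracket: H₀ sin φ sin δ + cos φ cos δ sin H₀ = 1.9045×-0.62660×-0.37723 + 0.77934×0.92612×0.94485 = 0.450171 + 0.681957 = 1.132128.
Inverse-square distance factor (a/d)² = 1.0549² = 1.112814.
Q̄ = (S₀/π) × 1.112814 × [bracket] = (1361/π) × 1.112814 × 1.132128 = 545.8 W/m².

Q̄ ≈ 546 W/m²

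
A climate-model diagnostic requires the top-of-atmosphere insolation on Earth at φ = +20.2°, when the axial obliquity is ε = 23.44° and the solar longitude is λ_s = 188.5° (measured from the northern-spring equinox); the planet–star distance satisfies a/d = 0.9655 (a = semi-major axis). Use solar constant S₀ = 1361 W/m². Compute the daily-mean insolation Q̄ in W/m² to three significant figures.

Solar declination: sin δ = sin ε · sin λ_s = sin 23.44° × sin 188.5° = -0.05880, so δ = -3.371°.
cos H₀ = −tan(+20.2°) tan(-3.371°) = 0.0217, H₀ = 1.5491 rad.
Bracket: H₀ sin φ sin δ + cos φ cos δ sin H₀ = 1.5491×0.34530×-0.05880 + 0.93849×0.99827×0.99977 = -0.031452 + 0.936651 = 0.905199.
Inverse-square distance factor (a/d)² = 0.9655² = 0.932190.
Q̄ = (S₀/π) × 0.932190 × [bracket] = (1361/π) × 0.932190 × 0.905199 = 365.6 W/m².

Q̄ ≈ 366 W/m²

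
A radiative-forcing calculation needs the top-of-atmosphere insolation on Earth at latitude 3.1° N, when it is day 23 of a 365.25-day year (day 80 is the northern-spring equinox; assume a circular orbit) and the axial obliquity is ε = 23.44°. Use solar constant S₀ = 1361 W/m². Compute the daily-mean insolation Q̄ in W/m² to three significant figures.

Solar longitude: λ_s = 360° × (23 − 80)/365.25 = -56.181°, i.e. -56.181° + 360° = 303.819°.
sin δ = sin 23.44° × sin 303.819° = -0.33048, so δ = -19.298°.
cos H₀ = −tan(+3.1°) tan(-19.298°) = 0.0190, H₀ = 1.5518 rad.
Bracket: H₀ sin φ sin δ + cos φ cos δ sin H₀ = 1.5518×0.05408×-0.33048 + 0.99854×0.94381×0.99982 = -0.027734 + 0.942262 = 0.914528.
Q̄ = (S₀/π) × [bracket] = (1361/π) × 0.914528 = 396.2 W/m².

Q̄ ≈ 396 W/m²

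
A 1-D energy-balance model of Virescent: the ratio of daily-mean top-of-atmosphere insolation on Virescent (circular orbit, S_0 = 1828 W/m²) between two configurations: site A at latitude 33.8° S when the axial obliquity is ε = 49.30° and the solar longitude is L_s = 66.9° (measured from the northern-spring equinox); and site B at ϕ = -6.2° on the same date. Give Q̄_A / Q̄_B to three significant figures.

Q̄_A / Q̄_B ≈ 0.197

— Configuration A (ϕ=-33.8°):
Solar declination: sin δ = sin ε · sin L_s = sin 49.30° × sin 66.9° = 0.69735, so δ = +44.215°.
cos h₀ = −tan(-33.8°) tan(+44.215°) = 0.6513, h₀ = 0.8615 rad.
Bracket: h₀ sin ϕ sin δ + cos ϕ cos δ sin h₀ = 0.8615×-0.55630×0.69735 + 0.83098×0.71673×0.75879 = -0.334207 + 0.451926 = 0.117719.
Q̄ = (S_0/π) × [bracket] = (1828/π) × 0.117719 = 68.497 W/m².
— Configuration B (ϕ=-6.2°):
cos h₀ = −tan(-6.2°) tan(+44.215°) = 0.1057, h₀ = 1.4649 rad.
Bracket: h₀ sin ϕ sin δ + cos ϕ cos δ sin h₀ = 1.4649×-0.10800×0.69735 + 0.99415×0.71673×0.99440 = -0.110327 + 0.708547 = 0.598220.
Q̄ = (S_0/π) × [bracket] = (1828/π) × 0.598220 = 348.09 W/m².
Ratio Q̄_A / Q̄_B = 68.497 / 348.09 = 0.1968.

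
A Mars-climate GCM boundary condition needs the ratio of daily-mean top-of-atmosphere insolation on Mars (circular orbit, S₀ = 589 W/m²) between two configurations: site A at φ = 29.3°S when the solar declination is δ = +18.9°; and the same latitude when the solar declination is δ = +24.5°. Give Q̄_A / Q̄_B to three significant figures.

Q̄_A / Q̄_B ≈ 1.18

— Configuration A (φ=-29.3°):
cos H₀ = −tan(-29.3°) tan(+18.900°) = 0.1921, H₀ = 1.3775 rad.
Bracket: H₀ sin φ sin δ + cos φ cos δ sin H₀ = 1.3775×-0.48938×0.32392 + 0.87207×0.94609×0.98137 = -0.218361 + 0.809686 = 0.591325.
Q̄ = (S₀/π) × [bracket] = (589/π) × 0.591325 = 110.86 W/m².
— Configuration B (φ=-29.3°):
cos H₀ = −tan(-29.3°) tan(+24.500°) = 0.2557, H₀ = 1.3122 rad.
Bracket: H₀ sin φ sin δ + cos φ cos δ sin H₀ = 1.3122×-0.48938×0.41469 + 0.87207×0.90996×0.96675 = -0.266299 + 0.767163 = 0.500864.
Q̄ = (S₀/π) × [bracket] = (589/π) × 0.500864 = 93.904 W/m².
Ratio Q̄_A / Q̄_B = 110.86 / 93.904 = 1.181.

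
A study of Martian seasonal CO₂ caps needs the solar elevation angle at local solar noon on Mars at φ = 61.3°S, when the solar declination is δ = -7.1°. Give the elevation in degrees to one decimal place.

At local noon the hour angle is zero, so the zenith angle equals |φ − δ| = |-61.3° − (-7.100°)| = 54.200°.
Elevation = 90° − 54.200° = 35.8°.

35.8°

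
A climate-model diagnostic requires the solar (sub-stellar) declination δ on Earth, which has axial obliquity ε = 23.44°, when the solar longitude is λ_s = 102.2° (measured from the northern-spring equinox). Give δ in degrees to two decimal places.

sin δ = sin ε · sin λ_s = sin 23.44° × sin 102.2° = 0.388805.
δ = arcsin(0.388805) = +22.88°.

δ = +22.88°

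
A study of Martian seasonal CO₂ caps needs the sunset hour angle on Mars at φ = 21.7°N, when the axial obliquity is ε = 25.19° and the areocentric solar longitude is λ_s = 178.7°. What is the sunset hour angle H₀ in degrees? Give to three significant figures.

H₀ = 90.2°

sin δ = sin 25.19° × sin 178.7° = 0.00966, so δ = +0.553°.
cos H₀ = −tan φ · tan δ = −tan(+21.7°) × tan(+0.553°) = -0.0038, so H₀ = 1.5746 rad = 90.22°.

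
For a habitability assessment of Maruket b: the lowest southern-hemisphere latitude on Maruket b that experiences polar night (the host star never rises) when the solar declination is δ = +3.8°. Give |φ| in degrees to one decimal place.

|φ| = 86.2°

Polar night requires cos H₀ = −tan φ tan δ ≥ 1, i.e. tan φ tan δ ≤ −1.
The boundary is |tan φ| · |tan δ| = 1, so |φ| = 90° − |δ| = 90° − 3.8° = 86.2° in the southern hemisphere.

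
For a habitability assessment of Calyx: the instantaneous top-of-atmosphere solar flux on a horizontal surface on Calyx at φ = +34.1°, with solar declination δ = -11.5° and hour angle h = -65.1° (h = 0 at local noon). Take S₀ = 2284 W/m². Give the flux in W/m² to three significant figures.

cos θ_z = sin φ sin δ + cos φ cos δ cos h = -0.111773 + 0.341644 = 0.229871.
Flux = S₀ · cos θ_z = 2284 × 0.229871 = 525.0 W/m².

525 W/m²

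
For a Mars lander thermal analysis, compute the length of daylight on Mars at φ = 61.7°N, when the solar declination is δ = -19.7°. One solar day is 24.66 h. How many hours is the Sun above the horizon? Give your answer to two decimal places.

cos H₀ = −tan φ · tan δ = −tan(+61.7°) × tan(-19.700°) = 0.6650, so H₀ = 0.8433 rad = 48.32°.
Daylight = 2H₀/(2π) × 24.66 h = (0.8433/π) × 24.66 = 6.62 h.

6.62 h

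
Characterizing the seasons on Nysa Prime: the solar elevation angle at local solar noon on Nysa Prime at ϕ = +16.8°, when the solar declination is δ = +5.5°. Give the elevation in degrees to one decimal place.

78.7°

At local noon the hour angle is zero, so the zenith angle equals |ϕ − δ| = |+16.8° − (+5.500°)| = 11.300°.
Elevation = 90° − 11.300° = 78.7°.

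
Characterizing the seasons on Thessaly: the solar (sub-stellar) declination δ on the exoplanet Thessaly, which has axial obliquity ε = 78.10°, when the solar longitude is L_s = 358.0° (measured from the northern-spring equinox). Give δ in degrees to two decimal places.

δ = -1.96°

sin δ = sin ε · sin L_s = sin 78.10° × sin 358.0° = -0.034149.
δ = arcsin(-0.034149) = -1.96°.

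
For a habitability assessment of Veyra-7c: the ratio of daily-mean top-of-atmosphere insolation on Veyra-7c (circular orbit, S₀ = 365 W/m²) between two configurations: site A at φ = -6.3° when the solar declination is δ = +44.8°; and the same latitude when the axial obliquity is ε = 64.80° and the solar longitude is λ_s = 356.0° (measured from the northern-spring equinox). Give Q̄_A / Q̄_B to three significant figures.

— Configuration A (φ=-6.3°):
cos H₀ = −tan(-6.3°) tan(+44.800°) = 0.1096, H₀ = 1.4609 rad.
Bracket: H₀ sin φ sin δ + cos φ cos δ sin H₀ = 1.4609×-0.10973×0.70463 + 0.99396×0.70957×0.99397 = -0.112955 + 0.701031 = 0.588076.
Q̄ = (S₀/π) × [bracket] = (365/π) × 0.588076 = 68.324 W/m².
— Configuration B (φ=-6.3°):
Solar declination: sin δ = sin ε · sin λ_s = sin 64.80° × sin 356.0° = -0.06312, so δ = -3.619°.
cos H₀ = −tan(-6.3°) tan(-3.619°) = -0.0070, H₀ = 1.5778 rad.
Bracket: H₀ sin φ sin δ + cos φ cos δ sin H₀ = 1.5778×-0.10973×-0.06312 + 0.99396×0.99801×0.99998 = 0.010928 + 0.991962 = 1.002890.
Q̄ = (S₀/π) × [bracket] = (365/π) × 1.002890 = 116.52 W/m².
Ratio Q̄_A / Q̄_B = 68.324 / 116.52 = 0.5864.

Q̄_A / Q̄_B ≈ 0.586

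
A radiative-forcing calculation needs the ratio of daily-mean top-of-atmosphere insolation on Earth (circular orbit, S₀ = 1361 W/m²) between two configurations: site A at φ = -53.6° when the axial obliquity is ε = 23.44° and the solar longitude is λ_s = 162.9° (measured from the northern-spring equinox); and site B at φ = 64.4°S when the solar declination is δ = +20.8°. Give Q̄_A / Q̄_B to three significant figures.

— Configuration A (φ=-53.6°):
Solar declination: sin δ = sin ε · sin λ_s = sin 23.44° × sin 162.9° = 0.11697, so δ = +6.717°.
cos H₀ = −tan(-53.6°) tan(+6.717°) = 0.1597, H₀ = 1.4104 rad.
Bracket: H₀ sin φ sin δ + cos φ cos δ sin H₀ = 1.4104×-0.80489×0.11697 + 0.59342×0.99314×0.98716 = -0.132786 + 0.581782 = 0.448996.
Q̄ = (S₀/π) × [bracket] = (1361/π) × 0.448996 = 194.51 W/m².
— Configuration B (φ=-64.4°):
cos H₀ = −tan(-64.4°) tan(+20.800°) = 0.7928, H₀ = 0.6553 rad.
Bracket: H₀ sin φ sin δ + cos φ cos δ sin H₀ = 0.6553×-0.90183×0.35511 + 0.43209×0.93483×0.60943 = -0.209859 + 0.246167 = 0.036308.
Q̄ = (S₀/π) × [bracket] = (1361/π) × 0.036308 = 15.729 W/m².
Ratio Q̄_A / Q̄_B = 194.51 / 15.729 = 12.37.

Q̄_A / Q̄_B ≈ 12.4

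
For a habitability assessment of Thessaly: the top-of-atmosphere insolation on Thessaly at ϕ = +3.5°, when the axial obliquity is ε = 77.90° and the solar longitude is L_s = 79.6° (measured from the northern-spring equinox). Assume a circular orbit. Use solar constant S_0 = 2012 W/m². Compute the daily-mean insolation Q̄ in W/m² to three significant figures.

Solar declination: sin δ = sin ε · sin L_s = sin 77.90° × sin 79.6° = 0.96172, so δ = +74.095°.
cos h₀ = −tan(+3.5°) tan(+74.095°) = -0.2146, h₀ = 1.7871 rad.
Bracket: h₀ sin ϕ sin δ + cos ϕ cos δ sin h₀ = 1.7871×0.06105×0.96172 + 0.99813×0.27404×0.97669 = 0.104926 + 0.267152 = 0.372078.
Q̄ = (S_0/π) × [bracket] = (2012/π) × 0.372078 = 238.3 W/m².

Q̄ ≈ 238 W/m²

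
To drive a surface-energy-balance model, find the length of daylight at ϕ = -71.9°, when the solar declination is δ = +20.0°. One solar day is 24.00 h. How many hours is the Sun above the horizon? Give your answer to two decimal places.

cos h₀ = −tan ϕ · tan δ = 1.1136 ≥ 1, so the Sun never rises (polar night) and h₀ = 0.
Daylight = 2h₀/(2π) × 24.00 h = (0.0000/π) × 24.00 = 0.00 h.

0.00 h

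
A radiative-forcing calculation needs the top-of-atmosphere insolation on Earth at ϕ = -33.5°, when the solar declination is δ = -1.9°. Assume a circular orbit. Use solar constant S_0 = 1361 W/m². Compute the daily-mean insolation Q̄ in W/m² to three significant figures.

cos h₀ = −tan(-33.5°) tan(-1.900°) = -0.0220, h₀ = 1.5928 rad.
Bracket: h₀ sin ϕ sin δ + cos ϕ cos δ sin h₀ = 1.5928×-0.55194×-0.03316 + 0.83389×0.99945×0.99976 = 0.029152 + 0.833231 = 0.862383.
Q̄ = (S_0/π) × [bracket] = (1361/π) × 0.862383 = 373.6 W/m².

Q̄ ≈ 374 W/m²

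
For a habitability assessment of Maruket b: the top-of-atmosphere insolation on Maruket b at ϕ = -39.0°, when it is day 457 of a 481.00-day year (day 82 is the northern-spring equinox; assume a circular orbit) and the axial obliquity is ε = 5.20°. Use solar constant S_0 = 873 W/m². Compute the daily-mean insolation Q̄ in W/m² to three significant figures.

Q̄ ≈ 240 W/m²

Solar longitude: L_s = 360° × (457 − 82)/481.00 = 280.665°.
sin δ = sin 5.20° × sin 280.665° = -0.08907, so δ = -5.110°.
cos h₀ = −tan(-39.0°) tan(-5.110°) = -0.0724, h₀ = 1.6433 rad.
Bracket: h₀ sin ϕ sin δ + cos ϕ cos δ sin h₀ = 1.6433×-0.62932×-0.08907 + 0.77715×0.99603×0.99737 = 0.092113 + 0.772029 = 0.864142.
Q̄ = (S_0/π) × [bracket] = (873/π) × 0.864142 = 240.1 W/m².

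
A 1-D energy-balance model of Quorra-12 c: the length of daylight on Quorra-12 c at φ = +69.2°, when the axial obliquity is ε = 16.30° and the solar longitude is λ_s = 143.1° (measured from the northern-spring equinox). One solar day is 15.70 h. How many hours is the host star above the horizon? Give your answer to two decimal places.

10.18 h

Solar declination: sin δ = sin ε · sin λ_s = sin 16.30° × sin 143.1° = 0.16852, so δ = +9.702°.
cos H₀ = −tan φ · tan δ = −tan(+69.2°) × tan(+9.702°) = -0.4501, so H₀ = 2.0376 rad = 116.75°.
Daylight = 2H₀/(2π) × 15.70 h = (2.0376/π) × 15.70 = 10.18 h.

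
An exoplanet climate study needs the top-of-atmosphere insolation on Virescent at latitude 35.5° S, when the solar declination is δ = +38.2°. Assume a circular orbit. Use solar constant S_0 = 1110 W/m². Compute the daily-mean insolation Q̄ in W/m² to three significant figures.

cos h₀ = −tan(-35.5°) tan(+38.200°) = 0.5613, h₀ = 0.9748 rad.
Bracket: h₀ sin ϕ sin δ + cos ϕ cos δ sin h₀ = 0.9748×-0.58070×0.61841 + 0.81412×0.78586×0.82761 = -0.350061 + 0.529492 = 0.179431.
Q̄ = (S_0/π) × [bracket] = (1110/π) × 0.179431 = 63.40 W/m².

Q̄ ≈ 63.4 W/m²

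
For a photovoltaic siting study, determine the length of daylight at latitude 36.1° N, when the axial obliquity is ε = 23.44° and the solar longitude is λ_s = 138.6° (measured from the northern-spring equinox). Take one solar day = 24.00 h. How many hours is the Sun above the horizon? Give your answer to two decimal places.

13.53 h

Solar declination: sin δ = sin ε · sin λ_s = sin 23.44° × sin 138.6° = 0.26306, so δ = +15.252°.
cos H₀ = −tan φ · tan δ = −tan(+36.1°) × tan(+15.252°) = -0.1988, so H₀ = 1.7710 rad = 101.47°.
Daylight = 2H₀/(2π) × 24.00 h = (1.7710/π) × 24.00 = 13.53 h.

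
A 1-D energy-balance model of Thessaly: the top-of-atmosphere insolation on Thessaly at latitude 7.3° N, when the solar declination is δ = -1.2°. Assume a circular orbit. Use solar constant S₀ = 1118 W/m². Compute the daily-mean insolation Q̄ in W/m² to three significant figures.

Q̄ ≈ 351 W/m²

cos H₀ = −tan(+7.3°) tan(-1.200°) = 0.0027, H₀ = 1.5681 rad.
Bracket: H₀ sin φ sin δ + cos φ cos δ sin H₀ = 1.5681×0.12706×-0.02094 + 0.99189×0.99978×1.00000 = -0.004172 + 0.991672 = 0.987500.
Q̄ = (S₀/π) × [bracket] = (1118/π) × 0.987500 = 351.4 W/m².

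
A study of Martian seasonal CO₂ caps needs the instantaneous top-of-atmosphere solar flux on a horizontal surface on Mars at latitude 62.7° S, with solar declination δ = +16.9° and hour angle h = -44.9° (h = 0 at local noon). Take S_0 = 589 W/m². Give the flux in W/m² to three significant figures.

30.9 W/m²

cos θ_z = sin ϕ sin δ + cos ϕ cos δ cos h = -0.258323 + 0.310849 = 0.052526.
Flux = S_0 · cos θ_z = 589 × 0.052526 = 30.94 W/m².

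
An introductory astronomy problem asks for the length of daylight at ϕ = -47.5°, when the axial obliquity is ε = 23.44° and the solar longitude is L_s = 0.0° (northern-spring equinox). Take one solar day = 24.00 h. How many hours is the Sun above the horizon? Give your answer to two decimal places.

12.00 h

Solar declination: sin δ = sin ε · sin L_s = sin 23.44° × sin 0.0° = 0.00000, so δ = +0.000°.
cos h₀ = −tan ϕ · tan δ = −tan(-47.5°) × tan(+0.000°) = 0.0000, so h₀ = 1.5708 rad = 90.00°.
Daylight = 2h₀/(2π) × 24.00 h = (1.5708/π) × 24.00 = 12.00 h.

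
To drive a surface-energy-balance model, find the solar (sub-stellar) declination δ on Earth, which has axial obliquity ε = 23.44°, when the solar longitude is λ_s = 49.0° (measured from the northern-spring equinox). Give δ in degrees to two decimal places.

δ = +17.47°

sin δ = sin ε · sin λ_s = sin 23.44° × sin 49.0° = 0.300215.
δ = arcsin(0.300215) = +17.47°.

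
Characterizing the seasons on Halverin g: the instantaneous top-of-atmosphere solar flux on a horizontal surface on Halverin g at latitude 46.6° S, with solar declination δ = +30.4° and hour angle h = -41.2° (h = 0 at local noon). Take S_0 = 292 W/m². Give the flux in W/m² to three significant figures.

cos θ_z = sin ϕ sin δ + cos ϕ cos δ cos h = -0.367671 + 0.445898 = 0.078227.
Flux = S_0 · cos θ_z = 292 × 0.078227 = 22.84 W/m².

22.8 W/m²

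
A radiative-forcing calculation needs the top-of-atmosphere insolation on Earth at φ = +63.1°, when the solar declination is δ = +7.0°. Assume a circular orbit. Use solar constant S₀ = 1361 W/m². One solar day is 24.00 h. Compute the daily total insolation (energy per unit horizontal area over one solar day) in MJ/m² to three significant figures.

23.7 MJ/m²

cos H₀ = −tan(+63.1°) tan(+7.000°) = -0.2420, H₀ = 1.8152 rad.
Bracket: H₀ sin φ sin δ + cos φ cos δ sin H₀ = 1.8152×0.89180×0.12187 + 0.45243×0.99255×0.97027 = 0.197283 + 0.435709 = 0.632992.
Q̄ = (S₀/π) × [bracket] = (1361/π) × 0.632992 = 274.22 W/m².
Daily total = Q̄ × 24.00 h × 3600 s/h = 274.22 × 24.00 × 3600 / 10⁶ = 23.69 MJ/m².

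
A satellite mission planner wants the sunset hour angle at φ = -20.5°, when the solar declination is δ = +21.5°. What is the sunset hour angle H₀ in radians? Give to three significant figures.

H₀ = 1.42 rad

cos H₀ = −tan φ · tan δ = −tan(-20.5°) × tan(+21.500°) = 0.1473, so H₀ = 1.4230 rad = 81.53°.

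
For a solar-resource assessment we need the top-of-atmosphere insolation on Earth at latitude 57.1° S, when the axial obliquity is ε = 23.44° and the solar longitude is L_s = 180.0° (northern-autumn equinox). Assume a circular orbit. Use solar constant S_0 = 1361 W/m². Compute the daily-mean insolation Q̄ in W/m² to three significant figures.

Q̄ ≈ 235 W/m²

Solar declination: sin δ = sin ε · sin L_s = sin 23.44° × sin 180.0° = 0.00000, so δ = +0.000°.
cos h₀ = −tan(-57.1°) tan(+0.000°) = 0.0000, h₀ = 1.5708 rad.
Bracket: h₀ sin ϕ sin δ + cos ϕ cos δ sin h₀ = 1.5708×-0.83962×0.00000 + 0.54317×1.00000×1.00000 = -0.000000 + 0.543170 = 0.543170.
Q̄ = (S_0/π) × [bracket] = (1361/π) × 0.543170 = 235.3 W/m².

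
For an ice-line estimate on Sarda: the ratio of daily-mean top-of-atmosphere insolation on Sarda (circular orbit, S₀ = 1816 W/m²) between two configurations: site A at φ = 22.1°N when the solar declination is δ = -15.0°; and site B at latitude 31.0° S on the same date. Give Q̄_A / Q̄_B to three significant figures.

— Configuration A (φ=+22.1°):
cos H₀ = −tan(+22.1°) tan(-15.000°) = 0.1088, H₀ = 1.4618 rad.
Bracket: H₀ sin φ sin δ + cos φ cos δ sin H₀ = 1.4618×0.37622×-0.25882 + 0.92653×0.96593×0.99406 = -0.142340 + 0.889647 = 0.747307.
Q̄ = (S₀/π) × [bracket] = (1816/π) × 0.747307 = 431.98 W/m².
— Configuration B (φ=-31.0°):
cos H₀ = −tan(-31.0°) tan(-15.000°) = -0.1610, H₀ = 1.7325 rad.
Bracket: H₀ sin φ sin δ + cos φ cos δ sin H₀ = 1.7325×-0.51504×-0.25882 + 0.85717×0.96593×0.98695 = 0.230947 + 0.817161 = 1.048108.
Q̄ = (S₀/π) × [bracket] = (1816/π) × 1.048108 = 605.86 W/m².
Ratio Q̄_A / Q̄_B = 431.98 / 605.86 = 0.7130.

Q̄_A / Q̄_B ≈ 0.713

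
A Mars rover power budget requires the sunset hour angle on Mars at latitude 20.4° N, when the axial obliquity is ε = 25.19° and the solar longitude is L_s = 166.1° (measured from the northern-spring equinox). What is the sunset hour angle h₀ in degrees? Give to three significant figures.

h₀ = 92.2°

Solar declination: sin δ = sin ε · sin L_s = sin 25.19° × sin 166.1° = 0.10225, so δ = +5.869°.
cos h₀ = −tan ϕ · tan δ = −tan(+20.4°) × tan(+5.869°) = -0.0382, so h₀ = 1.6090 rad = 92.19°.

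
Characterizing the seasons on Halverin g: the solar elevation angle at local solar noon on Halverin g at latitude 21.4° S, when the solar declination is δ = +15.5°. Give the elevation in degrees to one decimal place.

53.1°

At local noon the hour angle is zero, so the zenith angle equals |φ − δ| = |-21.4° − (+15.500°)| = 36.900°.
Elevation = 90° − 36.900° = 53.1°.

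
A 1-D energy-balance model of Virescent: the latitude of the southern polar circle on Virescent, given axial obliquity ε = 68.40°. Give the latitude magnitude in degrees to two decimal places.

The polar circle is the lowest latitude that experiences at least one full rotation of continuous darkness at the northern-summer solstice; it lies at |ϕ| = 90° − ε = 90° − 68.40° = 21.60°.

21.60°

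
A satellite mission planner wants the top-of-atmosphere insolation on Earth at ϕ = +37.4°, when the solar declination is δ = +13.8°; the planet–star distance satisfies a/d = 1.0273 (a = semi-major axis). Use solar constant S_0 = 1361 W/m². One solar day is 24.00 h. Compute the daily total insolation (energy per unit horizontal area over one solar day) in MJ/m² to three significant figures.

cos h₀ = −tan(+37.4°) tan(+13.800°) = -0.1878, h₀ = 1.7597 rad.
Bracket: h₀ sin ϕ sin δ + cos ϕ cos δ sin h₀ = 1.7597×0.60738×0.23853 + 0.79441×0.97113×0.98221 = 0.254942 + 0.757751 = 1.012693.
Inverse-square distance factor (a/d)² = 1.0273² = 1.055345.
Q̄ = (S_0/π) × 1.055345 × [bracket] = (1361/π) × 1.055345 × 1.012693 = 463.00 W/m².
Daily total = Q̄ × 24.00 h × 3600 s/h = 463.00 × 24.00 × 3600 / 10⁶ = 40.00 MJ/m².

40.0 MJ/m²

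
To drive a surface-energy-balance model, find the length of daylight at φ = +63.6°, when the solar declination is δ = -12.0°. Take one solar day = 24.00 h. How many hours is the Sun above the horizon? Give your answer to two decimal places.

8.62 h

cos H₀ = −tan φ · tan δ = −tan(+63.6°) × tan(-12.000°) = 0.4282, so H₀ = 1.1283 rad = 64.65°.
Daylight = 2H₀/(2π) × 24.00 h = (1.1283/π) × 24.00 = 8.62 h.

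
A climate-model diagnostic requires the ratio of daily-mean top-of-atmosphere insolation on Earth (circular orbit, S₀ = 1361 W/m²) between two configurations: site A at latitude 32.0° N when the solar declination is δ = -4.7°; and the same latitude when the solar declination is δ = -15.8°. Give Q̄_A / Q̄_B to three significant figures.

— Configuration A (φ=+32.0°):
cos H₀ = −tan(+32.0°) tan(-4.700°) = 0.0514, H₀ = 1.5194 rad.
Bracket: H₀ sin φ sin δ + cos φ cos δ sin H₀ = 1.5194×0.52992×-0.08194 + 0.84805×0.99664×0.99868 = -0.065975 + 0.844085 = 0.778110.
Q̄ = (S₀/π) × [bracket] = (1361/π) × 0.778110 = 337.09 W/m².
— Configuration B (φ=+32.0°):
cos H₀ = −tan(+32.0°) tan(-15.800°) = 0.1768, H₀ = 1.3930 rad.
Bracket: H₀ sin φ sin δ + cos φ cos δ sin H₀ = 1.3930×0.52992×-0.27228 + 0.84805×0.96222×0.98424 = -0.200991 + 0.803150 = 0.602159.
Q̄ = (S₀/π) × [bracket] = (1361/π) × 0.602159 = 260.87 W/m².
Ratio Q̄_A / Q̄_B = 337.09 / 260.87 = 1.292.

Q̄_A / Q̄_B ≈ 1.29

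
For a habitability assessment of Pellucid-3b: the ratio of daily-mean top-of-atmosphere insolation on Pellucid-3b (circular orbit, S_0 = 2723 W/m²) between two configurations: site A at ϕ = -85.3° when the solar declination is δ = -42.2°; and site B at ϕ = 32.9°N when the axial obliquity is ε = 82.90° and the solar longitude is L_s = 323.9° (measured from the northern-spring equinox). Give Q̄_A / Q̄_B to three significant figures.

— Configuration A (ϕ=-85.3°):
cos h₀ = −tan(-85.3°) tan(-42.200°) = -11.0289 ≤ −1 ⇒ polar day, h₀ = π.
Bracket: h₀ sin ϕ sin δ + cos ϕ cos δ sin h₀ = 3.1416×-0.99664×-0.67172 + 0.08194×0.74080×0.00000 = 2.103185 + 0.000000 = 2.103185.
Q̄ = (S_0/π) × [bracket] = (2723/π) × 2.103185 = 1823.0 W/m².
— Configuration B (ϕ=+32.9°):
Solar declination: sin δ = sin ε · sin L_s = sin 82.90° × sin 323.9° = -0.58468, so δ = -35.780°.
cos h₀ = −tan(+32.9°) tan(-35.780°) = 0.4662, h₀ = 1.0858 rad.
Bracket: h₀ sin ϕ sin δ + cos ϕ cos δ sin h₀ = 1.0858×0.54317×-0.58468 + 0.83962×0.81127×0.88466 = -0.344829 + 0.602594 = 0.257765.
Q̄ = (S_0/π) × [bracket] = (2723/π) × 0.257765 = 223.42 W/m².
Ratio Q̄_A / Q̄_B = 1823.0 / 223.42 = 8.160.

Q̄_A / Q̄_B ≈ 8.16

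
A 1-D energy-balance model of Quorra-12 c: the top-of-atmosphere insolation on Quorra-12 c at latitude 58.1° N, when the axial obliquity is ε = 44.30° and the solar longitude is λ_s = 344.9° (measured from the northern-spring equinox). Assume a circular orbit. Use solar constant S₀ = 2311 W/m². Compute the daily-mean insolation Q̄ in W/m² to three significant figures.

Solar declination: sin δ = sin ε · sin λ_s = sin 44.30° × sin 344.9° = -0.18194, so δ = -10.483°.
cos H₀ = −tan(+58.1°) tan(-10.483°) = 0.2973, H₀ = 1.2690 rad.
Bracket: H₀ sin φ sin δ + cos φ cos δ sin H₀ = 1.2690×0.84897×-0.18194 + 0.52844×0.98331×0.95480 = -0.196012 + 0.496133 = 0.300121.
Q̄ = (S₀/π) × [bracket] = (2311/π) × 0.300121 = 220.8 W/m².

Q̄ ≈ 221 W/m²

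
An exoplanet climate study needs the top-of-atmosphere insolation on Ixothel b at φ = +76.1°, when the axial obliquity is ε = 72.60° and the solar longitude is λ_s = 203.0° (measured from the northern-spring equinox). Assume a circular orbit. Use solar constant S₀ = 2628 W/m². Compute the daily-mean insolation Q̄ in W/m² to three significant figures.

Q̄ ≈ 0.00 W/m²

Solar declination: sin δ = sin ε · sin λ_s = sin 72.60° × sin 203.0° = -0.37285, so δ = -21.892°.
cos H₀ = −tan(+76.1°) tan(-21.892°) = 1.6237 ≥ 1 ⇒ polar night, H₀ = 0 and Q̄ = 0.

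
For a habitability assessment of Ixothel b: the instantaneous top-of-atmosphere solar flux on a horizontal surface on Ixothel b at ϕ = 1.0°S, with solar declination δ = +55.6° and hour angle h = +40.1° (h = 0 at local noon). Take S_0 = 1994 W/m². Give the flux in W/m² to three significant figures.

833 W/m²

cos θ_z = sin ϕ sin δ + cos ϕ cos δ cos h = -0.014400 + 0.432090 = 0.417690.
Flux = S_0 · cos θ_z = 1994 × 0.417690 = 832.9 W/m².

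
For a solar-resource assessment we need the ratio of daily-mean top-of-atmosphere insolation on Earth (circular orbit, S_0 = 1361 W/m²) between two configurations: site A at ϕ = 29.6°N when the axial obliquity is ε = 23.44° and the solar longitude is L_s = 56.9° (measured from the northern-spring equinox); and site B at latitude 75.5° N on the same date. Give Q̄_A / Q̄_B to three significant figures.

Q̄_A / Q̄_B ≈ 1.08

— Configuration A (ϕ=+29.6°):
Solar declination: sin δ = sin ε · sin L_s = sin 23.44° × sin 56.9° = 0.33323, so δ = +19.465°.
cos h₀ = −tan(+29.6°) tan(+19.465°) = -0.2008, h₀ = 1.7729 rad.
Bracket: h₀ sin ϕ sin δ + cos ϕ cos δ sin h₀ = 1.7729×0.49394×0.33323 + 0.86949×0.94284×0.97964 = 0.291812 + 0.803099 = 1.094911.
Q̄ = (S_0/π) × [bracket] = (1361/π) × 1.094911 = 474.34 W/m².
— Configuration B (ϕ=+75.5°):
cos h₀ = −tan(+75.5°) tan(+19.465°) = -1.3666 ≤ −1 ⇒ polar day, h₀ = π.
Bracket: h₀ sin ϕ sin δ + cos ϕ cos δ sin h₀ = 3.1416×0.96815×0.33323 + 0.25038×0.94284×0.00000 = 1.013532 + 0.000000 = 1.013532.
Q̄ = (S_0/π) × [bracket] = (1361/π) × 1.013532 = 439.08 W/m².
Ratio Q̄_A / Q̄_B = 474.34 / 439.08 = 1.080.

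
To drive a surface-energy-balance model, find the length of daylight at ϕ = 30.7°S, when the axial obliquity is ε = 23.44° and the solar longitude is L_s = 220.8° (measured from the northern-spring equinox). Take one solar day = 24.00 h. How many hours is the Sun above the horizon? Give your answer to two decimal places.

13.23 h

Solar declination: sin δ = sin ε · sin L_s = sin 23.44° × sin 220.8° = -0.25992, so δ = -15.066°.
cos h₀ = −tan ϕ · tan δ = −tan(-30.7°) × tan(-15.066°) = -0.1598, so h₀ = 1.7313 rad = 99.20°.
Daylight = 2h₀/(2π) × 24.00 h = (1.7313/π) × 24.00 = 13.23 h.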